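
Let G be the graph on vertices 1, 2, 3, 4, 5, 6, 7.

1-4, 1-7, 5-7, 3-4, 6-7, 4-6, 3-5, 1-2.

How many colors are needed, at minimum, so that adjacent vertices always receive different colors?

The cycle 3-4-1-7-5-3 has odd length 5, so it cannot be 2-colored; at least 3 colors are needed.
3 colors suffice: color red → {2, 4, 7}; color blue → {1, 5, 6}; color green → {3}. Every edge joins two different colors.

3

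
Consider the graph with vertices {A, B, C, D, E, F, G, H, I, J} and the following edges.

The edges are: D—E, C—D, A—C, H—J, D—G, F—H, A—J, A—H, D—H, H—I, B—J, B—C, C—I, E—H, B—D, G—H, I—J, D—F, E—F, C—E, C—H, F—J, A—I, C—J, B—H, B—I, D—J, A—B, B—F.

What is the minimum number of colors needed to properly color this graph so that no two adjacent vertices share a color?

A, B, C, H, I, J are pairwise adjacent (a clique of size 6), so at least 6 colors are needed.
6 colors suffice: color 1 → {H}; color 2 → {B, E, G}; color 3 → {A, D}; color 4 → {C, F}; color 5 → {J}; color 6 → {I}. Each edge has distinct colors on its endpoints.

6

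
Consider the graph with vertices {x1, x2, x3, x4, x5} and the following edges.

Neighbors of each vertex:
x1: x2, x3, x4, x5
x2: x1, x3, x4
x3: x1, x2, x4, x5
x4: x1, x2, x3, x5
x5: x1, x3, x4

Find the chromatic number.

x1, x2, x3, x4 are mutually adjacent (a clique of size 4), so at least 4 colors are needed.
4 colors suffice: color red → {x4}; color blue → {x1}; color green → {x3}; color yellow → {x2, x5}. No two adjacent vertices share a color.

4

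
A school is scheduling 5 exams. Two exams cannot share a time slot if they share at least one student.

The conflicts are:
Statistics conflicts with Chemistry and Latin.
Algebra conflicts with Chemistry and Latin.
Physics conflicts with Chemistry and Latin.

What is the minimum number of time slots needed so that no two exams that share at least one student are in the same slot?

2

Algebra and Latin conflict, so at least 2 time slots are needed.
Using 2 time slots: Statistics=2, Algebra=2, Physics=2, Chemistry=1, Latin=1. Every pair that conflicts lands in different time slots.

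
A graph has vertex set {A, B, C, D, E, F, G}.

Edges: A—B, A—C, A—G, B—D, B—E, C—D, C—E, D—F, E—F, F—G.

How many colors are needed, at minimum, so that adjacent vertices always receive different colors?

3

The cycle F-D-C-A-G-F has odd length 5, so it cannot be 2-colored; at least 3 colors are needed.
3 colors suffice: color red → {B, C, F}; color blue → {A, D, E}; color green → {G}. No two adjacent vertices share a color.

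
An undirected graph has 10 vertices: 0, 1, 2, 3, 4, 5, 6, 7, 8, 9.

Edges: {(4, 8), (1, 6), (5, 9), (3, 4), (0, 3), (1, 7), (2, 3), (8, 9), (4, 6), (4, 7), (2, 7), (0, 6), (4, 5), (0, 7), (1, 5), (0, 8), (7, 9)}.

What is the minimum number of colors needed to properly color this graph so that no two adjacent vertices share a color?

2 and 7 are adjacent, so at least 2 colors are needed.
2 colors suffice: color red → {0, 1, 2, 4, 9}; color blue → {3, 5, 6, 7, 8}. No two adjacent vertices share a color.

2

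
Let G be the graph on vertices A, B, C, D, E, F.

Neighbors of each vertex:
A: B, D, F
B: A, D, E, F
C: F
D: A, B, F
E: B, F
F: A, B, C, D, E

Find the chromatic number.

4

A, B, D, F are mutually adjacent (a clique of size 4), so at least 4 colors are needed.
One proper 4-coloring: A=4, B=2, C=2, D=3, E=3, F=1. Each edge has distinct colors on its endpoints.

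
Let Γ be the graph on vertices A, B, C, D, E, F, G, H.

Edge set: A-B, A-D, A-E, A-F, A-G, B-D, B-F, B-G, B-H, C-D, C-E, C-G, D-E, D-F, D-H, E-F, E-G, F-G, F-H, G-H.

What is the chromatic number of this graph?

B, F, G, H are pairwise adjacent (a clique of size 4), so at least 4 colors are needed.
4 colors suffice: color 1 → {D, G}; color 2 → {C, F}; color 3 → {A, H}; color 4 → {B, E}. Every edge joins two different colors.

4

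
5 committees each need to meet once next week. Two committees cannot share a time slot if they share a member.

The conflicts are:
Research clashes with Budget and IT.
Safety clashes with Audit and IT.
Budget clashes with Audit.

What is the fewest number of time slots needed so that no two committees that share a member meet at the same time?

3

The cycle Research-IT-Safety-Audit-Budget-Research has odd length 5, so it cannot be 2-colored; at least 3 time slots are needed.
A valid assignment using 3 time slots: Research=1, Safety=1, Budget=3, Audit=2, IT=2. Every pair that conflicts lands in different time slots.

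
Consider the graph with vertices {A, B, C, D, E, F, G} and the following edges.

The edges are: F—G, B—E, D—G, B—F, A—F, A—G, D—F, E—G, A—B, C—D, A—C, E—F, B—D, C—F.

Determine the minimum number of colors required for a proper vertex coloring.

B, E, F are mutually adjacent, so at least 3 colors are needed.
One proper 3-coloring: A=3, B=2, C=2, D=3, E=3, F=1, G=2. Each edge has distinct colors on its endpoints.

3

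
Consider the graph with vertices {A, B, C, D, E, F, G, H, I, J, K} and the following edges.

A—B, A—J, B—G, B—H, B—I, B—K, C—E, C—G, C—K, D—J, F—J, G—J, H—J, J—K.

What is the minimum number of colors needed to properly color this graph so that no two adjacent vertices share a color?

2

G and J are adjacent, so at least 2 colors are needed.
A valid assignment using 2 colors: A=2, B=1, C=1, D=2, E=2, F=2, G=2, H=2, I=2, J=1, K=2. Each edge has distinct colors on its endpoints.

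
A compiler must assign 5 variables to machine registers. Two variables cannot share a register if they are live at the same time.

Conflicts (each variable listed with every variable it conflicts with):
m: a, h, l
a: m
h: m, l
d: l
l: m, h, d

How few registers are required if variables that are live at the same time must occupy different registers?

m, h, l all conflict with each other, so at least 3 registers are needed.
3 registers suffice: register 1 → {a, l}; register 2 → {m, d}; register 3 → {h}. Each listed conflict is separated.

3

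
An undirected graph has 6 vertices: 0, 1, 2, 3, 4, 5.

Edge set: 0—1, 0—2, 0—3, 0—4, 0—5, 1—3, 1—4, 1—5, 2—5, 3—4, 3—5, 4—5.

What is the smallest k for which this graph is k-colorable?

5

0, 1, 3, 4, 5 are pairwise adjacent (a clique of size 5), so at least 5 colors are needed.
A valid assignment using 5 colors: 0=a, 1=d, 2=c, 3=c, 4=e, 5=b. Each edge has distinct colors on its endpoints.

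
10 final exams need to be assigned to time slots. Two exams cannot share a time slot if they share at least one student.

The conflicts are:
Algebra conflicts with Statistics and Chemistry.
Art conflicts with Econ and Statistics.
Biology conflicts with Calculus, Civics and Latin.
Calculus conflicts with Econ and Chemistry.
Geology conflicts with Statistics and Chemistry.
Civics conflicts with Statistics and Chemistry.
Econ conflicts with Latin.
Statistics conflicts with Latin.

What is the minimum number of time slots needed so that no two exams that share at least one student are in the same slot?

2

Econ and Latin conflict, so at least 2 time slots are needed.
2 time slots suffice: time slot 1 → {Biology, Econ, Statistics, Chemistry}; time slot 2 → {Algebra, Art, Calculus, Geology, Civics, Latin}. Every pair that conflicts lands in different time slots.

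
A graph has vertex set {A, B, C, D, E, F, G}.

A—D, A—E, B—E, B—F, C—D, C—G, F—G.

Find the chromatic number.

3

The cycle D-C-G-F-B-E-A-D has odd length 7, so it cannot be 2-colored; at least 3 colors are needed.
3 colors suffice: color red → {A, C, F}; color blue → {B, D, G}; color green → {E}. Each edge has distinct colors on its endpoints.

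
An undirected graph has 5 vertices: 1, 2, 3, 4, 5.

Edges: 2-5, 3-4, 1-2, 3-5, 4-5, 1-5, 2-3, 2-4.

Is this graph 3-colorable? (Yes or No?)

2, 3, 4, 5 are pairwise adjacent (a clique of size 4), so at least 4 colors are needed.
So 3 colors are not enough.

No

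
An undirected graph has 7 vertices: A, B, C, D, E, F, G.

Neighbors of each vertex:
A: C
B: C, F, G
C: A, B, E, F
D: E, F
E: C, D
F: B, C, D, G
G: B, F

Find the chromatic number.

3

B, F, G are mutually adjacent, so at least 3 colors are needed.
A valid assignment using 3 colors: A=2, B=3, C=1, D=1, E=2, F=2, G=1. Every edge joins two different colors.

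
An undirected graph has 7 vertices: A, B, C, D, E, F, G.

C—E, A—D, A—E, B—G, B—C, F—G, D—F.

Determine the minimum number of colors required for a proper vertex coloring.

3

The cycle D-A-E-C-B-G-F-D has odd length 7, so it cannot be 2-colored; at least 3 colors are needed.
3 colors suffice: A=1, B=2, C=1, D=2, E=2, F=3, G=1. Each edge has distinct colors on its endpoints.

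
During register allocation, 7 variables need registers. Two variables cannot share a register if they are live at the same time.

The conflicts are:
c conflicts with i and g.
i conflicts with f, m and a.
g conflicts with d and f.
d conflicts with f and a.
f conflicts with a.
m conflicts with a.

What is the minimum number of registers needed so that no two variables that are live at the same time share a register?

g, d, f pairwise conflict, so at least 3 registers are needed.
3 registers suffice: register 1 → {i, d}; register 2 → {c, f, m}; register 3 → {g, a}. No two conflicting variables share a register.

3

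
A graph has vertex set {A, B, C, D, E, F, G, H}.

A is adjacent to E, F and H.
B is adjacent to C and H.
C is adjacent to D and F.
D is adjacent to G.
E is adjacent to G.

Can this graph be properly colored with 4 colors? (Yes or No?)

The chromatic number is 3. The cycle H-B-C-F-A-H has odd length 5, so it cannot be 2-colored; at least 3 colors are needed.
One proper 3-coloring: A=red, B=blue, C=red, D=blue, E=blue, F=blue, G=red, H=green.
Since 4 ≥ 3, a proper 4-coloring certainly exists.

Yes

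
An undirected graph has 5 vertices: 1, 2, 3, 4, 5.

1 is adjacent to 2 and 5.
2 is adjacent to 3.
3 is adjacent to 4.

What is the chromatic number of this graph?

2

2 and 3 are adjacent, so at least 2 colors are needed.
A valid assignment using 2 colors: 1=blue, 2=red, 3=blue, 4=red, 5=red. No two adjacent vertices share a color.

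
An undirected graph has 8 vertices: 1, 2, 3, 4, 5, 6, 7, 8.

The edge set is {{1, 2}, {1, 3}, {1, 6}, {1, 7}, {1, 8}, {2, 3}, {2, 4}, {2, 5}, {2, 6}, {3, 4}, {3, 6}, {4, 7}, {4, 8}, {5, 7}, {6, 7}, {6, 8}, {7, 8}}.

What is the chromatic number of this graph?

4

1, 6, 7, 8 form a clique, so at least 4 colors are needed.
4 colors suffice: color a → {2, 7}; color b → {4, 5, 6}; color c → {1}; color d → {3, 8}. Every edge joins two different colors.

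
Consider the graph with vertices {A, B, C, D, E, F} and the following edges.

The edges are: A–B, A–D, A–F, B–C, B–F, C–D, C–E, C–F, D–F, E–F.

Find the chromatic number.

B, C, F are mutually adjacent, so at least 3 colors are needed.
3 colors suffice: color 1 → {F}; color 2 → {A, C}; color 3 → {B, D, E}. No two adjacent vertices share a color.

3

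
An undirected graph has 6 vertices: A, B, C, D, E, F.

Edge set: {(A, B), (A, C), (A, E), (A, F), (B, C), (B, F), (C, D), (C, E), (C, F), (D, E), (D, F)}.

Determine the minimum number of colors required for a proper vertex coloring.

4

A, B, C, F are pairwise adjacent (a clique of size 4), so at least 4 colors are needed.
4 colors suffice: color red → {C}; color blue → {E, F}; color green → {A, D}; color yellow → {B}. Each edge has distinct colors on its endpoints.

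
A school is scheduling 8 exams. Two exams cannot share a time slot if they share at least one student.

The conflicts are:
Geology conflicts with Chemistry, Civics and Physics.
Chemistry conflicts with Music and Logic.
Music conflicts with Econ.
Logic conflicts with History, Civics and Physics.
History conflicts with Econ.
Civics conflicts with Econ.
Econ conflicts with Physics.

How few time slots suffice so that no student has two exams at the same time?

3

The cycle Geology-Civics-Econ-Music-Chemistry-Geology has odd length 5, so it cannot be 2-colored; at least 3 time slots are needed.
3 time slots suffice: time slot 1 → {Geology, Logic, Econ}; time slot 2 → {Chemistry, History, Civics, Physics}; time slot 3 → {Music}. No two conflicting exams share a time slot.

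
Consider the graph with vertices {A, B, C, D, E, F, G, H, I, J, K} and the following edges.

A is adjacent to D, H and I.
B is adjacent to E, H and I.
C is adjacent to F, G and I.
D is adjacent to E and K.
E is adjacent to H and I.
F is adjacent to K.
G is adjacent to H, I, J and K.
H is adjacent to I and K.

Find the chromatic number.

B, E, H, I are pairwise adjacent (a clique of size 4), so at least 4 colors are needed.
4 colors suffice: A=3, B=4, C=1, D=1, E=3, F=3, G=3, H=1, I=2, J=1, K=2. Every edge joins two different colors.

4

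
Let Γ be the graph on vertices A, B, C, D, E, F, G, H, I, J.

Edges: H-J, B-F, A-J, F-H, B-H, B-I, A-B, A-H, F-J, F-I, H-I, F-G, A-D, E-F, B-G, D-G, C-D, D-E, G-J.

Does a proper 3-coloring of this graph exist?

B, F, H, I are pairwise adjacent (a clique of size 4), so at least 4 colors are needed.
So 3 colors are not enough.

No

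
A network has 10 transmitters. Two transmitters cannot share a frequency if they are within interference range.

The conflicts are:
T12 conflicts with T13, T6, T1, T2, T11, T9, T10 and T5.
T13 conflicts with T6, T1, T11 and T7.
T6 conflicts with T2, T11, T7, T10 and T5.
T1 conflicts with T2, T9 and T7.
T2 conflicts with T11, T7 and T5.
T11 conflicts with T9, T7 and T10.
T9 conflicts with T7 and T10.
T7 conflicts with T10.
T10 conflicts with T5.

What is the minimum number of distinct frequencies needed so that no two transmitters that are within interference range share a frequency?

4

T12, T6, T10, T5 all conflict with each other, so at least 4 frequencies are needed.
A valid assignment using 4 frequencies: T12=1, T13=4, T6=2, T1=3, T2=4, T11=3, T9=2, T7=1, T10=4, T5=3. No two conflicting transmitters share a frequency.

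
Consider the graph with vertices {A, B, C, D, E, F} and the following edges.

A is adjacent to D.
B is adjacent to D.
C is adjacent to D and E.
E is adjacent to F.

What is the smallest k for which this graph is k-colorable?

B and D are adjacent, so at least 2 colors are needed.
2 colors suffice: color 1 → {D, E}; color 2 → {A, B, C, F}. Every edge joins two different colors.

2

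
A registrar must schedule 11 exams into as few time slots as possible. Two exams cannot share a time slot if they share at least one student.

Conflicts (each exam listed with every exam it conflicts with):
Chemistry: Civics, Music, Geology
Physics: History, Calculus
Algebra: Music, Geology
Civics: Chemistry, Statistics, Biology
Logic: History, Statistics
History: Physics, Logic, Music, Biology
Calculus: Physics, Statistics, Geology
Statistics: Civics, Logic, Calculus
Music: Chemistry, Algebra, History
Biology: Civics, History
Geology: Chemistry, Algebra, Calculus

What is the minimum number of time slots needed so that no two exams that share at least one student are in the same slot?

The cycle Civics-Statistics-Logic-History-Biology-Civics has odd length 5, so it cannot be 2-colored; at least 3 time slots are needed.
3 time slots suffice: time slot 1 → {Chemistry, Algebra, History, Calculus}; time slot 2 → {Physics, Civics, Logic, Music, Geology}; time slot 3 → {Statistics, Biology}. Every pair that conflicts lands in different time slots.

3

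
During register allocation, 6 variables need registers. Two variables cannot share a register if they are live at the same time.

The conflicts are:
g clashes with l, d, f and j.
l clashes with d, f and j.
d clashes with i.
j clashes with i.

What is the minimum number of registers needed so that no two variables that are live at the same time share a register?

g, l, j are mutually in conflict, so at least 3 registers are needed.
3 registers suffice: register 1 → {l, i}; register 2 → {g}; register 3 → {d, f, j}. Every pair that conflicts lands in different registers.

3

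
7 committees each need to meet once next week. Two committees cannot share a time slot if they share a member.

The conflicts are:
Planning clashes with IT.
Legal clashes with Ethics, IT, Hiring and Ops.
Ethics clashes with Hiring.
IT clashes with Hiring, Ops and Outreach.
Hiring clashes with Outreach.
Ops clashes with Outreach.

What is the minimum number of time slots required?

3

Legal, Ethics, Hiring all conflict with each other, so at least 3 time slots are needed.
3 time slots suffice: time slot 1 → {Ethics, IT}; time slot 2 → {Planning, Hiring, Ops}; time slot 3 → {Legal, Outreach}. No two conflicting committees share a time slot.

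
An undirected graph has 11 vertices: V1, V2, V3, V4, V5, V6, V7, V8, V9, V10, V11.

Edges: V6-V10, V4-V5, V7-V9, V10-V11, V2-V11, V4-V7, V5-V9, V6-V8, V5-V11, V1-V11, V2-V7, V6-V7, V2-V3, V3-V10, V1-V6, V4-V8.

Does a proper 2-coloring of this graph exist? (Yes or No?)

The cycle V2-V3-V10-V6-V7-V2 has odd length 5, so it cannot be 2-colored; at least 3 colors are needed.
So 2 colors are not enough.

No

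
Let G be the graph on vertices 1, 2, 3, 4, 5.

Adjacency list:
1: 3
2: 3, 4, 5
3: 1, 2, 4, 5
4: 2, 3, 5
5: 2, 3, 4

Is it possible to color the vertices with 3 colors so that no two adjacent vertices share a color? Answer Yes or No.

No

2, 3, 4, 5 are pairwise adjacent (a clique of size 4), so at least 4 colors are needed.
So 3 colors are not enough.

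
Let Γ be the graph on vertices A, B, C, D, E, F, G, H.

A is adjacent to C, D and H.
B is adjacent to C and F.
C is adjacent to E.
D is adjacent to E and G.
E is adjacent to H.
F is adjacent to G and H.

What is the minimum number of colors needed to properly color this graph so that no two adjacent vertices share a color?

3

The cycle E-D-G-F-H-E has odd length 5, so it cannot be 2-colored; at least 3 colors are needed.
3 colors suffice: color 1 → {C, D, H}; color 2 → {A, E, F}; color 3 → {B, G}. Every edge joins two different colors.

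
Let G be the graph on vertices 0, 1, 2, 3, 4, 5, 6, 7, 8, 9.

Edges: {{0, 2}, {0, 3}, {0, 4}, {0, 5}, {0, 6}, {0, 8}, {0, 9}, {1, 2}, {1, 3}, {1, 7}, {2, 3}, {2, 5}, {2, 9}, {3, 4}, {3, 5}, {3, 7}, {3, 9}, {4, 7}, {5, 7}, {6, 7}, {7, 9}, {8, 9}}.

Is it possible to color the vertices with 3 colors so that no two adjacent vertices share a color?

0, 2, 3, 5 form a clique, so at least 4 colors are needed.
So 3 colors are not enough.

No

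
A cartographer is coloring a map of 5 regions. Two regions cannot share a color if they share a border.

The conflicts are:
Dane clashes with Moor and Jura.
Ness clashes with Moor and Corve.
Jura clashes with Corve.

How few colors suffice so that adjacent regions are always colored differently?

The cycle Moor-Ness-Corve-Jura-Dane-Moor has odd length 5, so it cannot be 2-colored; at least 3 colors are needed.
3 colors suffice: Dane=2, Ness=2, Moor=1, Jura=3, Corve=1. Each listed conflict is separated.

3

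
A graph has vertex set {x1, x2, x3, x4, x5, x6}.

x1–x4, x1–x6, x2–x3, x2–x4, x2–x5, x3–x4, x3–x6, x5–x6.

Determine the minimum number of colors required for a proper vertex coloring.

3

x2, x3, x4 form a triangle, so at least 3 colors are needed.
3 colors suffice: color 1 → {x1, x3, x5}; color 2 → {x2, x6}; color 3 → {x4}. No two adjacent vertices share a color.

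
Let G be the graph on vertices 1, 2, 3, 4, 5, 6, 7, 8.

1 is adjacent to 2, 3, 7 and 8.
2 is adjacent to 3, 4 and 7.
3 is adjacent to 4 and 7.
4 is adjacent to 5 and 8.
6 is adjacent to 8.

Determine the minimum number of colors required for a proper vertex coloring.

4

1, 2, 3, 7 are pairwise adjacent (a clique of size 4), so at least 4 colors are needed.
4 colors suffice: color a → {3, 5, 8}; color b → {2, 6}; color c → {1, 4}; color d → {7}. No two adjacent vertices share a color.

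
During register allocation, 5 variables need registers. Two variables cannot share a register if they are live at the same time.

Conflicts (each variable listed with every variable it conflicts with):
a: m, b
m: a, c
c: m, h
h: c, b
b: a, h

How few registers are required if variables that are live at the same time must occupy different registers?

3

The cycle h-c-m-a-b-h has odd length 5, so it cannot be 2-colored; at least 3 registers are needed.
A valid assignment using 3 registers: a=3, m=1, c=2, h=1, b=2. Each listed conflict is separated.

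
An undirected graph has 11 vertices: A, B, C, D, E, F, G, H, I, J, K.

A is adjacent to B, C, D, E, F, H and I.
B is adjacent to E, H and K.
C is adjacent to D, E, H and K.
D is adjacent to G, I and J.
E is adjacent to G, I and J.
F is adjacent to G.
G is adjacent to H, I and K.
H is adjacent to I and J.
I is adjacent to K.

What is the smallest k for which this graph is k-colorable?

3

A, C, D form a triangle, so at least 3 colors are needed.
3 colors suffice: color 1 → {A, G, J}; color 2 → {B, C, F, I}; color 3 → {D, E, H, K}. Every edge joins two different colors.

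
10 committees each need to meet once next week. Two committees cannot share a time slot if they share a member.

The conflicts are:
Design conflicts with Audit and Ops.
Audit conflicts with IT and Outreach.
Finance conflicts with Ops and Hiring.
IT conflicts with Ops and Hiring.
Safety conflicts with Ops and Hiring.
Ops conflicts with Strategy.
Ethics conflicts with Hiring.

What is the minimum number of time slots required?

2

Ethics and Hiring conflict, so at least 2 time slots are needed.
2 time slots suffice: time slot 1 → {Audit, Ops, Hiring}; time slot 2 → {Design, Finance, IT, Safety, Strategy, Ethics, Outreach}. No two conflicting committees share a time slot.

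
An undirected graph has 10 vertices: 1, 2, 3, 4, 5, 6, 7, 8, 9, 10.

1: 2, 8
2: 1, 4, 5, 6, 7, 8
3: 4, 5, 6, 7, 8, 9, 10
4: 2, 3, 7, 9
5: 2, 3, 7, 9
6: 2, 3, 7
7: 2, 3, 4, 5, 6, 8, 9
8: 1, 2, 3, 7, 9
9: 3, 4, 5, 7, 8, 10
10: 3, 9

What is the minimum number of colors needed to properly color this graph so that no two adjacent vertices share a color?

3, 7, 8, 9 are mutually adjacent (a clique of size 4), so at least 4 colors are needed.
A valid assignment using 4 colors: 1=b, 2=a, 3=a, 4=d, 5=d, 6=c, 7=b, 8=d, 9=c, 10=b. No two adjacent vertices share a color.

4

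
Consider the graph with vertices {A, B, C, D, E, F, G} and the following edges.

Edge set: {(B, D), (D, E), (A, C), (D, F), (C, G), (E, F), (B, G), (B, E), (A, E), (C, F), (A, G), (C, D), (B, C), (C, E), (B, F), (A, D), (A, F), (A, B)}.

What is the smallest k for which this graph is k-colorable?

6

A, B, C, D, E, F are pairwise adjacent (a clique of size 6), so at least 6 colors are needed.
6 colors suffice: color 1 → {A}; color 2 → {C}; color 3 → {B}; color 4 → {E, G}; color 5 → {F}; color 6 → {D}. Each edge has distinct colors on its endpoints.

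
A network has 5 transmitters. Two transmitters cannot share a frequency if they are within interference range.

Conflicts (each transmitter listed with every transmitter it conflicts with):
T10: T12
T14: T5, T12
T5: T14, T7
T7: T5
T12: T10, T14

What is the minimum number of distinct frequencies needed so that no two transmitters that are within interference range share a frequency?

T14 and T5 conflict, so at least 2 frequencies are needed.
2 frequencies suffice: T10=1, T14=1, T5=2, T7=1, T12=2. Each listed conflict is separated.

2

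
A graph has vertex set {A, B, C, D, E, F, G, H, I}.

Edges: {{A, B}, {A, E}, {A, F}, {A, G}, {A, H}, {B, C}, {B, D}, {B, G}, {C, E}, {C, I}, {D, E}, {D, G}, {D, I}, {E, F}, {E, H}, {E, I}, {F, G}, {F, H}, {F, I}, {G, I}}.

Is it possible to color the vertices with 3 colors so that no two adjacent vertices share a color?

No

A, E, F, H are mutually adjacent (a clique of size 4), so at least 4 colors are needed.
So 3 colors are not enough.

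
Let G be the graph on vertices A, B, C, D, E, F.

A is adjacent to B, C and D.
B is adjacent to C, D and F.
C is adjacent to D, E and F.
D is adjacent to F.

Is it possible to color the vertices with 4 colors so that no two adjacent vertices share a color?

Yes

The chromatic number is 4. A, B, C, D are mutually adjacent (a clique of size 4), so at least 4 colors are needed.
4 colors suffice: color 1 → {C}; color 2 → {D, E}; color 3 → {B}; color 4 → {A, F}.
That is already a proper 4-coloring.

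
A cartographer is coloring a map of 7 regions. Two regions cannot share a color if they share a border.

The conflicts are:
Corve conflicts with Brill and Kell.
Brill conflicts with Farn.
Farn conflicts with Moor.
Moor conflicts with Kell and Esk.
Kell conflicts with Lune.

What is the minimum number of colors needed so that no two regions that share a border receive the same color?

The cycle Moor-Farn-Brill-Corve-Kell-Moor has odd length 5, so it cannot be 2-colored; at least 3 colors are needed.
A valid assignment using 3 colors: Corve=2, Brill=1, Farn=3, Moor=2, Kell=1, Lune=2, Esk=1. No two conflicting regions share a color.

3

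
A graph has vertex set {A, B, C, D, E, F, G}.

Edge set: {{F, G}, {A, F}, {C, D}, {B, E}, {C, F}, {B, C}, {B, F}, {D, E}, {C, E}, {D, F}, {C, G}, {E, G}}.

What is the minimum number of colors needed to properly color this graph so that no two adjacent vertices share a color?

B, C, E are pairwise adjacent, so at least 3 colors are needed.
3 colors suffice: color 1 → {E, F}; color 2 → {A, C}; color 3 → {B, D, G}. No two adjacent vertices share a color.

3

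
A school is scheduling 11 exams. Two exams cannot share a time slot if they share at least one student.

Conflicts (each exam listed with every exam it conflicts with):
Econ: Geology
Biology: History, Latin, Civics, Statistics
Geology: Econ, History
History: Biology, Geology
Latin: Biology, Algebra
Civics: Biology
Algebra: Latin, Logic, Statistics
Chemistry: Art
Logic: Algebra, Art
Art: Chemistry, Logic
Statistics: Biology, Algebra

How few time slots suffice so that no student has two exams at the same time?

Econ and Geology conflict, so at least 2 time slots are needed.
2 time slots suffice: time slot 1 → {Biology, Geology, Algebra, Art}; time slot 2 → {Econ, History, Latin, Civics, Chemistry, Logic, Statistics}. No two conflicting exams share a time slot.

2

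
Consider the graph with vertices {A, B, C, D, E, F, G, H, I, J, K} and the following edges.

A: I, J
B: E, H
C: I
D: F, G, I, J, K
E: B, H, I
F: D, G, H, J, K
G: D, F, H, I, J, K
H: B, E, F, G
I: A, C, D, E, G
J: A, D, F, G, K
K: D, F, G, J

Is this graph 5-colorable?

The chromatic number is 5. D, F, G, J, K are pairwise adjacent (a clique of size 5), so at least 5 colors are needed.
A valid assignment using 5 colors: A=1, B=3, C=1, D=2, E=1, F=3, G=1, H=2, I=3, J=4, K=5.
That is already a proper 5-coloring.

Yes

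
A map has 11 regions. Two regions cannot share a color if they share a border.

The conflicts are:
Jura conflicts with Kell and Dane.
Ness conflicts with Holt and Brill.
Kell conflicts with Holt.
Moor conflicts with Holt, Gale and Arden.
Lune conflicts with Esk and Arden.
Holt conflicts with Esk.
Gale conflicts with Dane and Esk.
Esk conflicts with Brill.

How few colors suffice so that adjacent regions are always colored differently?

3

The cycle Gale-Moor-Arden-Lune-Esk-Gale has odd length 5, so it cannot be 2-colored; at least 3 colors are needed.
3 colors suffice: Jura=1, Ness=2, Kell=2, Moor=2, Lune=3, Holt=1, Gale=1, Dane=2, Esk=2, Arden=1, Brill=1. Each listed conflict is separated.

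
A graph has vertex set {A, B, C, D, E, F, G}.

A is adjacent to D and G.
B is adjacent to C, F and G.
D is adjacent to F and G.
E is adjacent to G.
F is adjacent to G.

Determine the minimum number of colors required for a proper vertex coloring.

B, F, G are mutually adjacent, so at least 3 colors are needed.
3 colors suffice: color 1 → {C, G}; color 2 → {B, D, E}; color 3 → {A, F}. No two adjacent vertices share a color.

3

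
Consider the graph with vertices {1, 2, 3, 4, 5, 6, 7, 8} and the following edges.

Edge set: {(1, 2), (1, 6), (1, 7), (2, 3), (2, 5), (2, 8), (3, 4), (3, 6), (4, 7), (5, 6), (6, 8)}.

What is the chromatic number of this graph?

3

The cycle 1-6-3-4-7-1 has odd length 5, so it cannot be 2-colored; at least 3 colors are needed.
3 colors suffice: color red → {2, 6, 7}; color blue → {1, 3, 5, 8}; color green → {4}. Every edge joins two different colors.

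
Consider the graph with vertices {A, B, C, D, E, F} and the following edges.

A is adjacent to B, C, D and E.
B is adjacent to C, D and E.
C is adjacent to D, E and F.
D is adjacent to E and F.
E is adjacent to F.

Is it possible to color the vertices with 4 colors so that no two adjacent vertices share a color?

No

A, B, C, D, E are pairwise adjacent (a clique of size 5), so at least 5 colors are needed.
So 4 colors are not enough.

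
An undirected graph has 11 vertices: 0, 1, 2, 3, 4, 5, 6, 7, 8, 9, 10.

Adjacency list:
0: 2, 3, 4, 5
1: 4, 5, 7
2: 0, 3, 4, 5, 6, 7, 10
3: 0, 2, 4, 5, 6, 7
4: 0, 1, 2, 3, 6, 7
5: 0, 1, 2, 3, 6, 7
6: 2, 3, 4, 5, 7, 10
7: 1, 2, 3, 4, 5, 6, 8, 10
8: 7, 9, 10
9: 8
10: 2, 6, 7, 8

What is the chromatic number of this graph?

5

2, 3, 5, 6, 7 form a clique, so at least 5 colors are needed.
One proper 5-coloring: 0=a, 1=b, 2=b, 3=e, 4=c, 5=c, 6=d, 7=a, 8=b, 9=a, 10=c. Each edge has distinct colors on its endpoints.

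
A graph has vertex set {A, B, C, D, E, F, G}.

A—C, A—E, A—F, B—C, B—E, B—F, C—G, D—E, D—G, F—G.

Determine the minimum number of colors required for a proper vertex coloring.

The cycle E-A-C-G-D-E has odd length 5, so it cannot be 2-colored; at least 3 colors are needed.
One proper 3-coloring: A=2, B=2, C=1, D=3, E=1, F=1, G=2. Every edge joins two different colors.

3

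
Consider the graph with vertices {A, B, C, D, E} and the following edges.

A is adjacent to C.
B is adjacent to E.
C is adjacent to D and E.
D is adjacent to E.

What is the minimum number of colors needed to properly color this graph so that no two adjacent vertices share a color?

3

C, D, E are mutually adjacent, so at least 3 colors are needed.
3 colors suffice: color 1 → {A, E}; color 2 → {B, C}; color 3 → {D}. Every edge joins two different colors.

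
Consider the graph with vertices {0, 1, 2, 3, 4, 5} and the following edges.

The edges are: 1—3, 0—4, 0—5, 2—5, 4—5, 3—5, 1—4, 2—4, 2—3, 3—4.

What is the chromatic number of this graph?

2, 3, 4, 5 are mutually adjacent (a clique of size 4), so at least 4 colors are needed.
4 colors suffice: color a → {4}; color b → {1, 5}; color c → {0, 3}; color d → {2}. No two adjacent vertices share a color.

4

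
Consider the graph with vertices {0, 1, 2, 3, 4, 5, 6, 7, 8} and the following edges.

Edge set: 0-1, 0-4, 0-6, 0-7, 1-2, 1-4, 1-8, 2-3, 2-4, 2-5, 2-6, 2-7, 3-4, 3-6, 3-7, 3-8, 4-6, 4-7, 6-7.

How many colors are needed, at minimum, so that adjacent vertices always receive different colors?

5

2, 3, 4, 6, 7 are pairwise adjacent (a clique of size 5), so at least 5 colors are needed.
One proper 5-coloring: 0=b, 1=c, 2=b, 3=d, 4=a, 5=a, 6=c, 7=e, 8=a. No two adjacent vertices share a color.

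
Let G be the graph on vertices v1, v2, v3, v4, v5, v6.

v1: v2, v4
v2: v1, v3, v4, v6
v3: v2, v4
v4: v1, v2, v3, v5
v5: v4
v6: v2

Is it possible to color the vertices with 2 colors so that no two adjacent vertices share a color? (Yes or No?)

No

v2, v3, v4 are pairwise adjacent, so at least 3 colors are needed.
So 2 colors are not enough.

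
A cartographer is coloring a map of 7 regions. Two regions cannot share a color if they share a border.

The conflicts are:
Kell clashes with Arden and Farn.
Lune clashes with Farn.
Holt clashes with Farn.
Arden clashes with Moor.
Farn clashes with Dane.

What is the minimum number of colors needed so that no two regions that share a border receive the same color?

Kell and Farn conflict, so at least 2 colors are needed.
2 colors suffice: color 1 → {Arden, Farn}; color 2 → {Kell, Lune, Holt, Moor, Dane}. No two conflicting regions share a color.

2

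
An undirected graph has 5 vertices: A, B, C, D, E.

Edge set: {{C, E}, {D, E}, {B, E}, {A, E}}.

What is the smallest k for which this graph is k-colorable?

C and E are adjacent, so at least 2 colors are needed.
A valid assignment using 2 colors: A=2, B=2, C=2, D=2, E=1. No two adjacent vertices share a color.

2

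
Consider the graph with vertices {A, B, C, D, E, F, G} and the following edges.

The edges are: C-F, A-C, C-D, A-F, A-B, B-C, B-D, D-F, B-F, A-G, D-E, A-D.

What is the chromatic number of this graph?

A, B, C, D, F form a clique, so at least 5 colors are needed.
A valid assignment using 5 colors: A=2, B=4, C=5, D=1, E=2, F=3, G=1. No two adjacent vertices share a color.

5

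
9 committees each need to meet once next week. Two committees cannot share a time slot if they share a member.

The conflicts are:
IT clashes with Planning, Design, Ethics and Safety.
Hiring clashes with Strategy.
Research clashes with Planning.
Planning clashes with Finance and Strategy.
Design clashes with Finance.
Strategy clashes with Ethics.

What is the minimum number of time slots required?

2

IT and Safety conflict, so at least 2 time slots are needed.
A valid assignment using 2 time slots: IT=1, Hiring=2, Research=1, Planning=2, Design=2, Finance=1, Strategy=1, Ethics=2, Safety=2. No two conflicting committees share a time slot.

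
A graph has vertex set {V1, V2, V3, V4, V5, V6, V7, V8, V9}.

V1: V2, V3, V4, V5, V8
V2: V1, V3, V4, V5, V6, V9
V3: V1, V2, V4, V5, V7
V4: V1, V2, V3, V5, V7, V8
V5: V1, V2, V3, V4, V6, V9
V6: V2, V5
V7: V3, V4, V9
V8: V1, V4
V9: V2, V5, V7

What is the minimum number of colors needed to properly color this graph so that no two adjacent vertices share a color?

V1, V2, V3, V4, V5 form a clique, so at least 5 colors are needed.
5 colors suffice: V1=5, V2=1, V3=4, V4=2, V5=3, V6=2, V7=1, V8=1, V9=2. Each edge has distinct colors on its endpoints.

5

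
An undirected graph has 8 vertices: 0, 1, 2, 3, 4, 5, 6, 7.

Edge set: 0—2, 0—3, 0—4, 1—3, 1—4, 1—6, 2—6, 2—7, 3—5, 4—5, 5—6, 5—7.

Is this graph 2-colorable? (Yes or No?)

No

The cycle 2-0-4-5-7-2 has odd length 5, so it cannot be 2-colored; at least 3 colors are needed.
So 2 colors are not enough.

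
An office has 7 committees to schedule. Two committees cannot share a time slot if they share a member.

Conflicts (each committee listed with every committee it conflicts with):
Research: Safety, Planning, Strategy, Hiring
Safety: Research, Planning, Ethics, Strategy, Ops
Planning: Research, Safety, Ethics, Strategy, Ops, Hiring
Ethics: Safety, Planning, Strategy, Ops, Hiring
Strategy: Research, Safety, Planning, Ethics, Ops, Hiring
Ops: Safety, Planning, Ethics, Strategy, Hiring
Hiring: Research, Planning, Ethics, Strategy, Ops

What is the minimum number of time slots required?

5

Safety, Planning, Ethics, Strategy, Ops all conflict with each other, so at least 5 time slots are needed.
5 time slots suffice: Research=4, Safety=3, Planning=2, Ethics=4, Strategy=1, Ops=5, Hiring=3. Every pair that conflicts lands in different time slots.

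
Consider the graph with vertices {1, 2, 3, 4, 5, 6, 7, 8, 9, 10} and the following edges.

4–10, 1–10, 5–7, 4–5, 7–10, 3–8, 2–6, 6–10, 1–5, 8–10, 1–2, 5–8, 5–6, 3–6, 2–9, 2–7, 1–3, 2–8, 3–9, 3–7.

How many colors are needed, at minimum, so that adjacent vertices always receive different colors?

2

1 and 2 are adjacent, so at least 2 colors are needed.
2 colors suffice: color a → {2, 3, 5, 10}; color b → {1, 4, 6, 7, 8, 9}. No two adjacent vertices share a color.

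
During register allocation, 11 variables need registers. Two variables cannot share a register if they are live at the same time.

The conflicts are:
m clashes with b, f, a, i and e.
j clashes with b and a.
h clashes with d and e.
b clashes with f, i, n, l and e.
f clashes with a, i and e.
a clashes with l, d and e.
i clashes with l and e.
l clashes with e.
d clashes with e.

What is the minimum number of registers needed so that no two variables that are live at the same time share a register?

5

m, b, f, i, e pairwise conflict, so at least 5 registers are needed.
5 registers suffice: register 1 → {j, n, e}; register 2 → {h, b, a}; register 3 → {i, d}; register 4 → {f, l}; register 5 → {m}. No two conflicting variables share a register.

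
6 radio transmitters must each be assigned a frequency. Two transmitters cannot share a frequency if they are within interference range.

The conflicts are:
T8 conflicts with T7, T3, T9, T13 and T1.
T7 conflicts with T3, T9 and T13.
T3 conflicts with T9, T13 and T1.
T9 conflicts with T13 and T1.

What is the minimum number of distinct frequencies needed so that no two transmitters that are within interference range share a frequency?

T8, T7, T3, T9, T13 all conflict with each other, so at least 5 frequencies are needed.
5 frequencies suffice: frequency 1 → {T3}; frequency 2 → {T8}; frequency 3 → {T9}; frequency 4 → {T13, T1}; frequency 5 → {T7}. Every pair that conflicts lands in different frequencies.

5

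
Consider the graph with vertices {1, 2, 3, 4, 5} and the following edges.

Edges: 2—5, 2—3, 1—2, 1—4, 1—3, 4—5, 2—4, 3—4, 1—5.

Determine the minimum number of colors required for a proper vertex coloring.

4

1, 2, 4, 5 are pairwise adjacent (a clique of size 4), so at least 4 colors are needed.
4 colors suffice: color a → {1}; color b → {2}; color c → {4}; color d → {3, 5}. No two adjacent vertices share a color.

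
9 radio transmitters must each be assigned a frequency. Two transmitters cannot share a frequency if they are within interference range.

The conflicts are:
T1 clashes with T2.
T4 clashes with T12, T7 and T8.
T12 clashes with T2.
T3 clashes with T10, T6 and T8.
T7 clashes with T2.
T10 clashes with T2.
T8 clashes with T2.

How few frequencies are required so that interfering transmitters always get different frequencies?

2

T8 and T2 conflict, so at least 2 frequencies are needed.
2 frequencies suffice: frequency 1 → {T4, T3, T2}; frequency 2 → {T1, T12, T7, T10, T6, T8}. Every pair that conflicts lands in different frequencies.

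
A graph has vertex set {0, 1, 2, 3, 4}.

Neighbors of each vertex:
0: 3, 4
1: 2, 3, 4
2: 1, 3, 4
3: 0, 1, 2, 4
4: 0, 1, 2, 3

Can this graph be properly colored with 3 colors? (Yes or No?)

1, 2, 3, 4 are mutually adjacent (a clique of size 4), so at least 4 colors are needed.
So 3 colors are not enough.

No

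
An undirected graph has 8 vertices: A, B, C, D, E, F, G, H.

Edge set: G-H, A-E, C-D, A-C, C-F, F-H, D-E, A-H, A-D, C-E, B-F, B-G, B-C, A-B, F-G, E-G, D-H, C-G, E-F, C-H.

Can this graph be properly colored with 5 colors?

Yes

The chromatic number is 4. C, E, F, G are pairwise adjacent (a clique of size 4), so at least 4 colors are needed.
4 colors suffice: color red → {C}; color blue → {A, F}; color green → {D, G}; color yellow → {B, E, H}.
Since 5 ≥ 4, a proper 5-coloring certainly exists.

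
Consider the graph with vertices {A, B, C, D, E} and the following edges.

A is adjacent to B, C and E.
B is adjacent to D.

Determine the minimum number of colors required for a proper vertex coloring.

2

A and E are adjacent, so at least 2 colors are needed.
One proper 2-coloring: A=red, B=blue, C=blue, D=red, E=blue. No two adjacent vertices share a color.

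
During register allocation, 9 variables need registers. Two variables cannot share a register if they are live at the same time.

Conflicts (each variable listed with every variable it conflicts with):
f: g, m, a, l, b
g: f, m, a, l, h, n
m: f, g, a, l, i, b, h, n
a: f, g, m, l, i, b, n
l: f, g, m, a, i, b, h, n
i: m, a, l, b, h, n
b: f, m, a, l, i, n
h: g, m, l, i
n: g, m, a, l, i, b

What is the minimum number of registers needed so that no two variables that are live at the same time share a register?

6

m, a, l, i, b, n pairwise conflict, so at least 6 registers are needed.
6 registers suffice: f=4, g=5, m=1, a=3, l=2, i=5, b=6, h=3, n=4. Each listed conflict is separated.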